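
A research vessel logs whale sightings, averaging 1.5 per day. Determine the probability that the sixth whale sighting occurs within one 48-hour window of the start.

Over the interval, μ = 1.5 × 2 = 3 (a 48-hour window = 2 days).
The sixth arrival falls in the interval iff at least 6 events occur there: P(S_6 ≤ t) = P(N ≥ 6) = 1 − P(N ≤ 5) ≈ 0.0839.

0.0839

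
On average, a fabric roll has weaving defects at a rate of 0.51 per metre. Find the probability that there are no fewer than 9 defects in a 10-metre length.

0.0748

Over the interval, μ = 0.51 × 10 = 5.1 (a 10-metre length = 10 metres).
P(N ≥ 9) = 1 − P(N ≤ 8) = 1 − Σ_{j=0}^{8} e^(−μ) μ^j/j! ≈ 0.0748.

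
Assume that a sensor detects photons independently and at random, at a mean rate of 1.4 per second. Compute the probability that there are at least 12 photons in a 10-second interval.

Over the interval, μ = 1.4 × 10 = 14 (a 10-second interval = 10 seconds).
P(N ≥ 12) = 1 − P(N ≤ 11) = 1 − Σ_{j=0}^{11} e^(−μ) μ^j/j! ≈ 0.7400.

0.7400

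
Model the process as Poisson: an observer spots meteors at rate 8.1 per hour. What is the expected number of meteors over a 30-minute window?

4.05

E[N] = λt = 8.1 × 0.5 = 4.05 (a 30-minute window = 0.5 hours).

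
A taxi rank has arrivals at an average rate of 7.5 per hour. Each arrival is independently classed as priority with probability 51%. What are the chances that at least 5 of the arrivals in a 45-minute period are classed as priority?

0.1632

Thinning: the arrivals that are classed as priority themselves form a Poisson process with rate 0.51 × 7.5 = 3.825 per hour.
Over the interval, μ = 3.825 × 0.75 = 2.86875 (a 45-minute period = 0.75 hours).
P(N ≥ 5) = 1 − P(N ≤ 4) ≈ 0.1632.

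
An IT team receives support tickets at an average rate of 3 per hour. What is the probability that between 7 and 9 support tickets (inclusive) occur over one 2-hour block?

Over the interval, μ = 3 × 2 = 6 (a 2-hour block = 2 hours).
P(7 ≤ N ≤ 9) = Σ_{j=7}^{9} e^(−6) · 6^j/j! ≈ 0.3098.

0.3098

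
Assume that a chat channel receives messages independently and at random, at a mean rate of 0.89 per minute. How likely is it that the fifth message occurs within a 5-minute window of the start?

Over the interval, μ = 0.89 × 5 = 4.45 (a 5-minute window = 5 minutes).
The fifth arrival falls in the interval iff at least 5 events occur there: P(S_5 ≤ t) = P(N ≥ 5) = 1 − P(N ≤ 4) ≈ 0.4584.

0.4584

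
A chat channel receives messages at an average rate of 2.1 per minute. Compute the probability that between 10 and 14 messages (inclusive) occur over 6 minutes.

0.5214

Over the interval, μ = 2.1 × 6 = 12.6 (6 minutes).
P(10 ≤ N ≤ 14) = Σ_{j=10}^{14} e^(−12.6) · 12.6^j/j! ≈ 0.5214.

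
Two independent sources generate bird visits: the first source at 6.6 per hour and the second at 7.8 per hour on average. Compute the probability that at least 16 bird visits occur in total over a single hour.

Independent Poisson processes superpose: combined rate λ = 6.6 + 7.8 = 14.4 per hour.
So μ = 14.4.
P(N ≥ 16) = 1 − P(N ≤ 15) ≈ 0.3707.

0.3707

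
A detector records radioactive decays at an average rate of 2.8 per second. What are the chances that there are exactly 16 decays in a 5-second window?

0.0866

Over the interval, μ = 2.8 × 5 = 14 (a 5-second window = 5 seconds).
P(N = 16) = e^(−μ) μ^16/16! = e^(−14) · 14^16/20922789888000 ≈ 0.0866.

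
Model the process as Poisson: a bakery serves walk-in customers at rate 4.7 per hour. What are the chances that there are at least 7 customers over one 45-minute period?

Over the interval, μ = 4.7 × 0.75 = 3.525 (a 45-minute period = 0.75 hours).
P(N ≥ 7) = 1 − P(N ≤ 6) = 1 − Σ_{j=0}^{6} e^(−μ) μ^j/j! ≈ 0.0672.

0.0672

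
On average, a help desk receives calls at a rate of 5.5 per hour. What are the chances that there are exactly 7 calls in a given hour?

With mean μ = 5.5 per hour,
P(N = 7) = e^(−μ) μ^7/7! = e^(−5.5) · 5.5^7/5040 ≈ 0.1234.

0.1234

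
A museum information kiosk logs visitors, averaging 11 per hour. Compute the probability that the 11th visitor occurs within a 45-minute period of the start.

0.2097

Over the interval, μ = 11 × 0.75 = 8.25 (a 45-minute period = 0.75 hours).
The 11th arrival falls in the interval iff at least 11 events occur there: P(S_11 ≤ t) = P(N ≥ 11) = 1 − P(N ≤ 10) ≈ 0.2097.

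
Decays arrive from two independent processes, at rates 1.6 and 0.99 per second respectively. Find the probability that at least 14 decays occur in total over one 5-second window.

0.4215

Independent Poisson processes superpose: combined rate λ = 1.6 + 0.99 = 2.59 per second.
Over the interval, μ = 2.59 × 5 = 12.95 (a 5-second window = 5 seconds).
P(N ≥ 14) = 1 − P(N ≤ 13) ≈ 0.4215.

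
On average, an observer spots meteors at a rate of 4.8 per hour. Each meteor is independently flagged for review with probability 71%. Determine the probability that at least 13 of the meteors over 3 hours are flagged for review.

0.2301

Thinning: the meteors that are flagged for review themselves form a Poisson process with rate 0.71 × 4.8 = 3.408 per hour.
Over the interval, μ = 3.408 × 3 = 10.224 (3 hours).
P(N ≥ 13) = 1 − P(N ≤ 12) ≈ 0.2301.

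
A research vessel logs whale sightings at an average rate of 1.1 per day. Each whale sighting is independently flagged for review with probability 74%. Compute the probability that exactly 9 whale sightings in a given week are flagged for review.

0.0585

Thinning: the whale sightings that are flagged for review themselves form a Poisson process with rate 0.74 × 1.1 = 0.814 per day.
Over the interval, μ = 0.814 × 7 = 5.698 (a week = 7 days).
P(N = 9) = e^(−5.698) · 5.698^9/9! ≈ 0.0585.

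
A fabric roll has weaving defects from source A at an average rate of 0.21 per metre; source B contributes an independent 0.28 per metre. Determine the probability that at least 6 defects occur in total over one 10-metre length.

0.3665

Independent Poisson processes superpose: combined rate λ = 0.21 + 0.28 = 0.49 per metre.
Over the interval, μ = 0.49 × 10 = 4.9 (a 10-metre length = 10 metres).
P(N ≥ 6) = 1 − P(N ≤ 5) ≈ 0.3665.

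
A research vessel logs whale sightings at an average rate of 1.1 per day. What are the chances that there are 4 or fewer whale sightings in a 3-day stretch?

Over the interval, μ = 1.1 × 3 = 3.3 (a 3-day stretch = 3 days).
P(N ≤ 4) = Σ_{j=0}^{4} e^(−μ) μ^j/j! ≈ 0.7626.

0.7626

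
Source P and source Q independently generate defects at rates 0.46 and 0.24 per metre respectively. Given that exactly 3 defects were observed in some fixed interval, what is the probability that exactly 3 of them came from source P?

0.2838

Given the total, each event is independently from source P with probability p = λ_P/(λ_P+λ_Q) = 0.46/0.7 ≈ 0.6571.
So K ~ Binomial(3, 0.46/0.7): P(K = 3) = C(3,3) · (0.46/0.7)^3 · (0.24/0.7)^0 ≈ 0.2838.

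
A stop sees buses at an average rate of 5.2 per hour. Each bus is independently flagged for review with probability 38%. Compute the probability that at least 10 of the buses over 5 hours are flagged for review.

Thinning: the buses that are flagged for review themselves form a Poisson process with rate 0.38 × 5.2 = 1.976 per hour.
Over the interval, μ = 1.976 × 5 = 9.88 (5 hours).
P(N ≥ 10) = 1 − P(N ≤ 9) ≈ 0.5270.

0.5270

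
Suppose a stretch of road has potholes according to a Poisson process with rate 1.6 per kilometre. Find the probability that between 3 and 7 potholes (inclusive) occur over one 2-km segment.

0.6033

Over the interval, μ = 1.6 × 2 = 3.2 (a 2-km segment = 2 kilometres).
P(3 ≤ N ≤ 7) = Σ_{j=3}^{7} e^(−3.2) · 3.2^j/j! ≈ 0.6033.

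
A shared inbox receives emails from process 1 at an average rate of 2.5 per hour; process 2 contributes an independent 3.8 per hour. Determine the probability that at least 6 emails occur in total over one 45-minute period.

0.3359

Independent Poisson processes superpose: combined rate λ = 2.5 + 3.8 = 6.3 per hour.
Over the interval, μ = 6.3 × 0.75 = 4.725 (a 45-minute period = 0.75 hours).
P(N ≥ 6) = 1 − P(N ≤ 5) ≈ 0.3359.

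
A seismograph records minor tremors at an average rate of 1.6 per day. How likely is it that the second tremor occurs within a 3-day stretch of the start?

0.9523

Over the interval, μ = 1.6 × 3 = 4.8 (a 3-day stretch = 3 days).
The second arrival falls in the interval iff at least 2 events occur there: P(S_2 ≤ t) = P(N ≥ 2) = 1 − P(N ≤ 1) ≈ 0.9523.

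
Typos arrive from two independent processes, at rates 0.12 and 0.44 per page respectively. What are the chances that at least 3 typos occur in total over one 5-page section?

Independent Poisson processes superpose: combined rate λ = 0.12 + 0.44 = 0.56 per page.
Over the interval, μ = 0.56 × 5 = 2.8 (a 5-page section = 5 pages).
P(N ≥ 3) = 1 − P(N ≤ 2) ≈ 0.5305.

0.5305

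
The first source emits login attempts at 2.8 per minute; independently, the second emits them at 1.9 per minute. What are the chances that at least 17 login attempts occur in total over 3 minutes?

0.2528

Independent Poisson processes superpose: combined rate λ = 2.8 + 1.9 = 4.7 per minute.
Over the interval, μ = 4.7 × 3 = 14.1 (3 minutes).
P(N ≥ 17) = 1 − P(N ≤ 16) ≈ 0.2528.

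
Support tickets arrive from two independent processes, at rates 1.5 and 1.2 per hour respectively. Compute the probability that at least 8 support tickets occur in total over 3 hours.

Independent Poisson processes superpose: combined rate λ = 1.5 + 1.2 = 2.7 per hour.
Over the interval, μ = 2.7 × 3 = 8.1 (3 hours).
P(N ≥ 8) = 1 − P(N ≤ 7) ≈ 0.5609.

0.5609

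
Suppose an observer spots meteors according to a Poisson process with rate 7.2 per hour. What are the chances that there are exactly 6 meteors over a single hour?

With mean μ = 7.2 per hour,
P(N = 6) = e^(−μ) μ^6/6! = e^(−7.2) · 7.2^6/720 ≈ 0.1445.

0.1445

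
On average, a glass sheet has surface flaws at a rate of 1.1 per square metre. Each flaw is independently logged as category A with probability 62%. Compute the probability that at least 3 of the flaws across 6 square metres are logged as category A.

0.7751

Thinning: the flaws that are logged as category A themselves form a Poisson process with rate 0.62 × 1.1 = 0.682 per square metre.
Over the interval, μ = 0.682 × 6 = 4.092 (6 square metres).
P(N ≥ 3) = 1 − P(N ≤ 2) ≈ 0.7751.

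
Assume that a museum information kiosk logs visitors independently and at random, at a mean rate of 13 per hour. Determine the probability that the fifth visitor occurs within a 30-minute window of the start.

0.7763

Over the interval, μ = 13 × 0.5 = 6.5 (a 30-minute window = 0.5 hours).
The fifth arrival falls in the interval iff at least 5 events occur there: P(S_5 ≤ t) = P(N ≥ 5) = 1 − P(N ≤ 4) ≈ 0.7763.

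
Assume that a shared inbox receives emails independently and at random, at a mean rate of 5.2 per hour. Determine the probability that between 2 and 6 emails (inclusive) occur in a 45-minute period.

Over the interval, μ = 5.2 × 0.75 = 3.9 (a 45-minute period = 0.75 hours).
P(2 ≤ N ≤ 6) = Σ_{j=2}^{6} e^(−3.9) · 3.9^j/j! ≈ 0.8003.

0.8003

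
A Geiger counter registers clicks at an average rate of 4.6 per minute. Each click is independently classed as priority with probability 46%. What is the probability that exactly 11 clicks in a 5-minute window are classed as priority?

Thinning: the clicks that are classed as priority themselves form a Poisson process with rate 0.46 × 4.6 = 2.116 per minute.
Over the interval, μ = 2.116 × 5 = 10.58 (a 5-minute window = 5 minutes).
P(N = 11) = e^(−10.58) · 10.58^11/11! ≈ 0.1184.

0.1184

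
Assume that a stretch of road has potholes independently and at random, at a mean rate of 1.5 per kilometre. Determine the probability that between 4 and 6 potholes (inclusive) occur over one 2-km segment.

Over the interval, μ = 1.5 × 2 = 3 (a 2-km segment = 2 kilometres).
P(4 ≤ N ≤ 6) = Σ_{j=4}^{6} e^(−3) · 3^j/j! ≈ 0.3193.

0.3193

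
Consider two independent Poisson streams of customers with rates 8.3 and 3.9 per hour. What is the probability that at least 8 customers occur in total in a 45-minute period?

Independent Poisson processes superpose: combined rate λ = 8.3 + 3.9 = 12.2 per hour.
Over the interval, μ = 12.2 × 0.75 = 9.15 (a 45-minute period = 0.75 hours).
P(N ≥ 8) = 1 − P(N ≤ 7) ≈ 0.6934.

0.6934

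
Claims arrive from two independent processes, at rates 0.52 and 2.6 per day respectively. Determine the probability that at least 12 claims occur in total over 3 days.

0.2332

Independent Poisson processes superpose: combined rate λ = 0.52 + 2.6 = 3.12 per day.
Over the interval, μ = 3.12 × 3 = 9.36 (3 days).
P(N ≥ 12) = 1 − P(N ≤ 11) ≈ 0.2332.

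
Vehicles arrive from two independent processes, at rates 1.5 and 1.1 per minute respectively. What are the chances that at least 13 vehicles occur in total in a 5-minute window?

Independent Poisson processes superpose: combined rate λ = 1.5 + 1.1 = 2.6 per minute.
Over the interval, μ = 2.6 × 5 = 13 (a 5-minute window = 5 minutes).
P(N ≥ 13) = 1 − P(N ≤ 12) ≈ 0.5369.

0.5369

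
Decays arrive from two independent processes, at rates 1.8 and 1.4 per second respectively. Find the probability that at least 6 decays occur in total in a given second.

Independent Poisson processes superpose: combined rate λ = 1.8 + 1.4 = 3.2 per second.
So μ = 3.2.
P(N ≥ 6) = 1 − P(N ≤ 5) ≈ 0.1054.

0.1054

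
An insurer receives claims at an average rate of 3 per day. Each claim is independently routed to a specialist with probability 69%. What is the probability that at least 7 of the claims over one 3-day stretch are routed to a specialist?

Thinning: the claims that are routed to a specialist themselves form a Poisson process with rate 0.69 × 3 = 2.07 per day.
Over the interval, μ = 2.07 × 3 = 6.21 (a 3-day stretch = 3 days).
P(N ≥ 7) = 1 − P(N ≤ 6) ≈ 0.4274.

0.4274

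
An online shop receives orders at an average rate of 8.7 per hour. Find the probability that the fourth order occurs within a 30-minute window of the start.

Over the interval, μ = 8.7 × 0.5 = 4.35 (a 30-minute window = 0.5 hours).
The fourth arrival falls in the interval iff at least 4 events occur there: P(S_4 ≤ t) = P(N ≥ 4) = 1 − P(N ≤ 3) ≈ 0.6318.

0.6318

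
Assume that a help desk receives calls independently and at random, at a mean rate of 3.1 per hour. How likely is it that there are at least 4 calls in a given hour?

0.3752

With mean μ = 3.1 per hour,
P(N ≥ 4) = 1 − P(N ≤ 3) = 1 − Σ_{j=0}^{3} e^(−μ) μ^j/j! ≈ 0.3752.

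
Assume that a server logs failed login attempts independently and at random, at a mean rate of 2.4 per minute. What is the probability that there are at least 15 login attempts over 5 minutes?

Over the interval, μ = 2.4 × 5 = 12 (5 minutes).
P(N ≥ 15) = 1 − P(N ≤ 14) = 1 − Σ_{j=0}^{14} e^(−μ) μ^j/j! ≈ 0.2280.

0.2280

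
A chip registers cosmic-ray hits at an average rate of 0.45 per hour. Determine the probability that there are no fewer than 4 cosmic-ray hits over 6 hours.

0.2859

Over the interval, μ = 0.45 × 6 = 2.7 (6 hours).
P(N ≥ 4) = 1 − P(N ≤ 3) = 1 − Σ_{j=0}^{3} e^(−μ) μ^j/j! ≈ 0.2859.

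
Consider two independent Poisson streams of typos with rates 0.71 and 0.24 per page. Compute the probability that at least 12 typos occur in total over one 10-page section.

Independent Poisson processes superpose: combined rate λ = 0.71 + 0.24 = 0.95 per page.
Over the interval, μ = 0.95 × 10 = 9.5 (a 10-page section = 10 pages).
P(N ≥ 12) = 1 − P(N ≤ 11) ≈ 0.2480.

0.2480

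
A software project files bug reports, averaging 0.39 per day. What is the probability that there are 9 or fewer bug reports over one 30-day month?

0.2696

Over the interval, μ = 0.39 × 30 = 11.7 (a 30-day month = 30 days).
P(N ≤ 9) = Σ_{j=0}^{9} e^(−μ) μ^j/j! ≈ 0.2696.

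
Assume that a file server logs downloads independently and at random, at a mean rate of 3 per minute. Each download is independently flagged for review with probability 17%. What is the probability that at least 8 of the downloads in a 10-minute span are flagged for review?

0.1440

Thinning: the downloads that are flagged for review themselves form a Poisson process with rate 0.17 × 3 = 0.51 per minute.
Over the interval, μ = 0.51 × 10 = 5.1 (a 10-minute span = 10 minutes).
P(N ≥ 8) = 1 − P(N ≤ 7) ≈ 0.1440.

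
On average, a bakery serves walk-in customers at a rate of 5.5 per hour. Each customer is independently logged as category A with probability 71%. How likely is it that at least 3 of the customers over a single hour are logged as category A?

Thinning: the customers that are logged as category A themselves form a Poisson process with rate 0.71 × 5.5 = 3.905 per hour.
So μ = 3.905.
P(N ≥ 3) = 1 − P(N ≤ 2) ≈ 0.7476.

0.7476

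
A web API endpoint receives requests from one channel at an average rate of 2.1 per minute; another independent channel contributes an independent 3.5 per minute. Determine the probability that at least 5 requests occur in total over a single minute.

Independent Poisson processes superpose: combined rate λ = 2.1 + 3.5 = 5.6 per minute.
So μ = 5.6.
P(N ≥ 5) = 1 − P(N ≤ 4) ≈ 0.6578.

0.6578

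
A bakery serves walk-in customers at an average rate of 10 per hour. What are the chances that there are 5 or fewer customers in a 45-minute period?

Over the interval, μ = 10 × 0.75 = 7.5 (a 45-minute period = 0.75 hours).
P(N ≤ 5) = Σ_{j=0}^{5} e^(−μ) μ^j/j! ≈ 0.2414.

0.2414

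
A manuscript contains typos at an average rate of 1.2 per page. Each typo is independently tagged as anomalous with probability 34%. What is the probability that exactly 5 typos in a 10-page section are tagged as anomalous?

Thinning: the typos that are tagged as anomalous themselves form a Poisson process with rate 0.34 × 1.2 = 0.408 per page.
Over the interval, μ = 0.408 × 10 = 4.08 (a 10-page section = 10 pages).
P(N = 5) = e^(−4.08) · 4.08^5/5! ≈ 0.1593.

0.1593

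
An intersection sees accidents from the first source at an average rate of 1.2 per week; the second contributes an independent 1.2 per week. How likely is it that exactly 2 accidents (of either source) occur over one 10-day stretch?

0.1906

Independent Poisson processes superpose: combined rate λ = 1.2 + 1.2 = 2.4 per week.
Over the interval, μ = 2.4 × 10/7 ≈ 3.42857 (a 10-day stretch = 10/7 weeks).
P(N = 2) = e^(−3.42857) · 3.42857^2/2! ≈ 0.1906.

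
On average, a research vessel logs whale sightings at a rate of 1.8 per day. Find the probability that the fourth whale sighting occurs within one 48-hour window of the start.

Over the interval, μ = 1.8 × 2 = 3.6 (a 48-hour window = 2 days).
The fourth arrival falls in the interval iff at least 4 events occur there: P(S_4 ≤ t) = P(N ≥ 4) = 1 − P(N ≤ 3) ≈ 0.4848.

0.4848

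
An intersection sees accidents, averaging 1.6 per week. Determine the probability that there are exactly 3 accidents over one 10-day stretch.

Over the interval, μ = 1.6 × 10/7 ≈ 2.28571 (a 10-day stretch = 10/7 weeks).
P(N = 3) = e^(−μ) μ^3/3! = e^(−2.28571) · 2.28571^3/6 ≈ 0.2024.

0.2024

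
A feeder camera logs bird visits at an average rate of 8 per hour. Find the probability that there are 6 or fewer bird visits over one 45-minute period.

Over the interval, μ = 8 × 0.75 = 6 (a 45-minute period = 0.75 hours).
P(N ≤ 6) = Σ_{j=0}^{6} e^(−μ) μ^j/j! ≈ 0.6063.

0.6063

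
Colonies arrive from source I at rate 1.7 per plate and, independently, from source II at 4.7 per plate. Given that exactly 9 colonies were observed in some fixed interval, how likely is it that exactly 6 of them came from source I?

Given the total, each event is independently from source I with probability p = λ_I/(λ_I+λ_II) = 1.7/6.4 ≈ 0.2656.
So K ~ Binomial(9, 1.7/6.4): P(K = 6) = C(9,6) · (1.7/6.4)^6 · (4.7/6.4)^3 ≈ 0.0117.

0.0117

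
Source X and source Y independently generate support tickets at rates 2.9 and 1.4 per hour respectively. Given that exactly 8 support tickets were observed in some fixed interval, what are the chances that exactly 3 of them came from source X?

0.0628

Given the total, each event is independently from source X with probability p = λ_X/(λ_X+λ_Y) = 2.9/4.3 ≈ 0.6744.
So K ~ Binomial(8, 2.9/4.3): P(K = 3) = C(8,3) · (2.9/4.3)^3 · (1.4/4.3)^5 ≈ 0.0628.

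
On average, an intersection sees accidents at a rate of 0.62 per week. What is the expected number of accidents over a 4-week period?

2.48

E[N] = λt = 0.62 × 4 = 2.48 (a 4-week period = 4 weeks).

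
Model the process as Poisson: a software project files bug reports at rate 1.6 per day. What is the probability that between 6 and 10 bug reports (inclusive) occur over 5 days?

Over the interval, μ = 1.6 × 5 = 8 (5 days).
P(6 ≤ N ≤ 10) = Σ_{j=6}^{10} e^(−8) · 8^j/j! ≈ 0.6246.

0.6246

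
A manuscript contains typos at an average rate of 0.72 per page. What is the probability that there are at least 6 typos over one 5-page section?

Over the interval, μ = 0.72 × 5 = 3.6 (a 5-page section = 5 pages).
P(N ≥ 6) = 1 − P(N ≤ 5) = 1 − Σ_{j=0}^{5} e^(−μ) μ^j/j! ≈ 0.1559.

0.1559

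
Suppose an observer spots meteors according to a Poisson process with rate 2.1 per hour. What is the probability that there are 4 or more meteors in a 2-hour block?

0.6046

Over the interval, μ = 2.1 × 2 = 4.2 (a 2-hour block = 2 hours).
P(N ≥ 4) = 1 − P(N ≤ 3) = 1 − Σ_{j=0}^{3} e^(−μ) μ^j/j! ≈ 0.6046.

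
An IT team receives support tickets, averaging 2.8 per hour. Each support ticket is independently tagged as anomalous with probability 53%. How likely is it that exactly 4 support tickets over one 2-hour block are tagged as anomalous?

0.1662

Thinning: the support tickets that are tagged as anomalous themselves form a Poisson process with rate 0.53 × 2.8 = 1.484 per hour.
Over the interval, μ = 1.484 × 2 = 2.968 (a 2-hour block = 2 hours).
P(N = 4) = e^(−2.968) · 2.968^4/4! ≈ 0.1662.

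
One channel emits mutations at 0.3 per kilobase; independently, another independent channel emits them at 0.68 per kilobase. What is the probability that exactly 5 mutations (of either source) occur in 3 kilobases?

Independent Poisson processes superpose: combined rate λ = 0.3 + 0.68 = 0.98 per kilobase.
Over the interval, μ = 0.98 × 3 = 2.94 (3 kilobases).
P(N = 5) = e^(−2.94) · 2.94^5/5! ≈ 0.0968.

0.0968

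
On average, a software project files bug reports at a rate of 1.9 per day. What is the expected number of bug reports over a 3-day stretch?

E[N] = λt = 1.9 × 3 = 5.7 (a 3-day stretch = 3 days).

5.7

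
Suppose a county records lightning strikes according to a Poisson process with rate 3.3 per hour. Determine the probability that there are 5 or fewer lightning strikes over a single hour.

0.8829

With mean μ = 3.3 per hour,
P(N ≤ 5) = Σ_{j=0}^{5} e^(−μ) μ^j/j! ≈ 0.8829.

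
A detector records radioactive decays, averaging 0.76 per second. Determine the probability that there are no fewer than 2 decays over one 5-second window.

0.8926

Over the interval, μ = 0.76 × 5 = 3.8 (a 5-second window = 5 seconds).
P(N ≥ 2) = 1 − P(N ≤ 1) = 1 − Σ_{j=0}^{1} e^(−μ) μ^j/j! ≈ 0.8926.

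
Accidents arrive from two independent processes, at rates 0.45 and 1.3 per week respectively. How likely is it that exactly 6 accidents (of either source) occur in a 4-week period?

0.1490

Independent Poisson processes superpose: combined rate λ = 0.45 + 1.3 = 1.75 per week.
Over the interval, μ = 1.75 × 4 = 7 (a 4-week period = 4 weeks).
P(N = 6) = e^(−7) · 7^6/6! ≈ 0.1490.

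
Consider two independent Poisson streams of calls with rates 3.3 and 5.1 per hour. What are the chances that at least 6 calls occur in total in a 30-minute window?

Independent Poisson processes superpose: combined rate λ = 3.3 + 5.1 = 8.4 per hour.
Over the interval, μ = 8.4 × 0.5 = 4.2 (a 30-minute window = 0.5 hours).
P(N ≥ 6) = 1 − P(N ≤ 5) ≈ 0.2469.

0.2469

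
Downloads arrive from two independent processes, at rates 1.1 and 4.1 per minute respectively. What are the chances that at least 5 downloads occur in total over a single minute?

Independent Poisson processes superpose: combined rate λ = 1.1 + 4.1 = 5.2 per minute.
So μ = 5.2.
P(N ≥ 5) = 1 − P(N ≤ 4) ≈ 0.5939.

0.5939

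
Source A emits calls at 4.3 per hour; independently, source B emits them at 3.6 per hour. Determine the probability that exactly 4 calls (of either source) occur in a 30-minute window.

0.1953

Independent Poisson processes superpose: combined rate λ = 4.3 + 3.6 = 7.9 per hour.
Over the interval, μ = 7.9 × 0.5 = 3.95 (a 30-minute window = 0.5 hours).
P(N = 4) = e^(−3.95) · 3.95^4/4! ≈ 0.1953.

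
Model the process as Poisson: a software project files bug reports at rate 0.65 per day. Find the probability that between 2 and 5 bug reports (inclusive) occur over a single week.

Over the interval, μ = 0.65 × 7 = 4.55 (a week = 7 days).
P(2 ≤ N ≤ 5) = Σ_{j=2}^{5} e^(−4.55) · 4.55^j/j! ≈ 0.6357.

0.6357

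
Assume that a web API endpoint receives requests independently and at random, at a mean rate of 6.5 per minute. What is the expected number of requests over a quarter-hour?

97.5

E[N] = λt = 6.5 × 15 = 97.5 (a quarter-hour = 15 minutes).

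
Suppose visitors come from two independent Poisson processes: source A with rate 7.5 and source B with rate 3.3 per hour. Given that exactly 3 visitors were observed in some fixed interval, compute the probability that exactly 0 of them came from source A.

Given the total, each event is independently from source A with probability p = λ_A/(λ_A+λ_B) = 7.5/10.8 ≈ 0.6944.
So K ~ Binomial(3, 7.5/10.8): P(K = 0) = C(3,0) · (7.5/10.8)^0 · (3.3/10.8)^3 ≈ 0.0285.

0.0285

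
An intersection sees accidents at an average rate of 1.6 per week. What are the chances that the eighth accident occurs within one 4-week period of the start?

0.3127

Over the interval, μ = 1.6 × 4 = 6.4 (a 4-week period = 4 weeks).
The eighth arrival falls in the interval iff at least 8 events occur there: P(S_8 ≤ t) = P(N ≥ 8) = 1 − P(N ≤ 7) ≈ 0.3127.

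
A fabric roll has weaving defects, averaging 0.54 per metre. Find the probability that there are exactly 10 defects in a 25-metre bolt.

0.0760

Over the interval, μ = 0.54 × 25 = 13.5 (a 25-metre bolt = 25 metres).
P(N = 10) = e^(−μ) μ^10/10! = e^(−13.5) · 13.5^10/3628800 ≈ 0.0760.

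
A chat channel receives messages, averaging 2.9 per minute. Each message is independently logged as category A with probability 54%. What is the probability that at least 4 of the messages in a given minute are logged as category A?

0.0742

Thinning: the messages that are logged as category A themselves form a Poisson process with rate 0.54 × 2.9 = 1.566 per minute.
So μ = 1.566.
P(N ≥ 4) = 1 − P(N ≤ 3) ≈ 0.0742.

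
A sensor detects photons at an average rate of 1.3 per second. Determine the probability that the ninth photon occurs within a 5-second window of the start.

Over the interval, μ = 1.3 × 5 = 6.5 (a 5-second window = 5 seconds).
The ninth arrival falls in the interval iff at least 9 events occur there: P(S_9 ≤ t) = P(N ≥ 9) = 1 − P(N ≤ 8) ≈ 0.2084.

0.2084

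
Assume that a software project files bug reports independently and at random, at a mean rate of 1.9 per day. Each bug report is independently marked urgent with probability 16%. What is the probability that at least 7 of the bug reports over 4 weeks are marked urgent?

Thinning: the bug reports that are marked urgent themselves form a Poisson process with rate 0.16 × 1.9 = 0.304 per day.
Over the interval, μ = 0.304 × 28 = 8.512 (4 weeks = 28 days).
P(N ≥ 7) = 1 − P(N ≤ 6) ≈ 0.7451.

0.7451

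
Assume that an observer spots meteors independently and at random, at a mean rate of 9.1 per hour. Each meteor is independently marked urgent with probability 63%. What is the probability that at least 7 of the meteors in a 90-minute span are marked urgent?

Thinning: the meteors that are marked urgent themselves form a Poisson process with rate 0.63 × 9.1 = 5.733 per hour.
Over the interval, μ = 5.733 × 1.5 = 8.5995 (a 90-minute span = 1.5 hours).
P(N ≥ 7) = 1 − P(N ≤ 6) ≈ 0.7543.

0.7543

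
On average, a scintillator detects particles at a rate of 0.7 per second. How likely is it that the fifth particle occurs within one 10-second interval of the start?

Over the interval, μ = 0.7 × 10 = 7 (a 10-second interval = 10 seconds).
The fifth arrival falls in the interval iff at least 5 events occur there: P(S_5 ≤ t) = P(N ≥ 5) = 1 − P(N ≤ 4) ≈ 0.8270.

0.8270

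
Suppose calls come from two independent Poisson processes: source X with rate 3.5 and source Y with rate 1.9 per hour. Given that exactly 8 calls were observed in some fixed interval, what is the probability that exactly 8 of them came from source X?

Given the total, each event is independently from source X with probability p = λ_X/(λ_X+λ_Y) = 3.5/5.4 ≈ 0.6481.
So K ~ Binomial(8, 3.5/5.4): P(K = 8) = C(8,8) · (3.5/5.4)^8 · (1.9/5.4)^0 ≈ 0.0311.

0.0311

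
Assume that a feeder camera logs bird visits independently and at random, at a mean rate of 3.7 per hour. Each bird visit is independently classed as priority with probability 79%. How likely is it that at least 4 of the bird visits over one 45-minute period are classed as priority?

Thinning: the bird visits that are classed as priority themselves form a Poisson process with rate 0.79 × 3.7 = 2.923 per hour.
Over the interval, μ = 2.923 × 0.75 = 2.19225 (a 45-minute period = 0.75 hours).
P(N ≥ 4) = 1 − P(N ≤ 3) ≈ 0.1791.

0.1791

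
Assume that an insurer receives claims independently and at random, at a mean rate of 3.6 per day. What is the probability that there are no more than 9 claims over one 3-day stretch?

0.3626

Over the interval, μ = 3.6 × 3 = 10.8 (a 3-day stretch = 3 days).
P(N ≤ 9) = Σ_{j=0}^{9} e^(−μ) μ^j/j! ≈ 0.3626.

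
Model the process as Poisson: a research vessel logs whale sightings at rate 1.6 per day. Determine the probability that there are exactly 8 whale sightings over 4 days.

Over the interval, μ = 1.6 × 4 = 6.4 (4 days).
P(N = 8) = e^(−μ) μ^8/8! = e^(−6.4) · 6.4^8/40320 ≈ 0.1160.

0.1160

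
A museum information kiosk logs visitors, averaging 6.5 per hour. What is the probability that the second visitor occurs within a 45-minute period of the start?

0.9551

Over the interval, μ = 6.5 × 0.75 = 4.875 (a 45-minute period = 0.75 hours).
The second arrival falls in the interval iff at least 2 events occur there: P(S_2 ≤ t) = P(N ≥ 2) = 1 − P(N ≤ 1) ≈ 0.9551.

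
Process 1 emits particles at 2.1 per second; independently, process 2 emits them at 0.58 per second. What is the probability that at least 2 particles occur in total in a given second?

0.7477

Independent Poisson processes superpose: combined rate λ = 2.1 + 0.58 = 2.68 per second.
So μ = 2.68.
P(N ≥ 2) = 1 − P(N ≤ 1) ≈ 0.7477.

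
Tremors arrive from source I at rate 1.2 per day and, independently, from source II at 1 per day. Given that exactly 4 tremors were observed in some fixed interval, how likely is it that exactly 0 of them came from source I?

0.0427

Given the total, each event is independently from source I with probability p = λ_I/(λ_I+λ_II) = 1.2/2.2 ≈ 0.5455.
So K ~ Binomial(4, 1.2/2.2): P(K = 0) = C(4,0) · (1.2/2.2)^0 · (1/2.2)^4 ≈ 0.0427.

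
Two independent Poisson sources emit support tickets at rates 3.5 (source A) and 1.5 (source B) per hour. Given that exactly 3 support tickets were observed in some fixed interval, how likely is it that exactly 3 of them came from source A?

0.3430

Given the total, each event is independently from source A with probability p = λ_A/(λ_A+λ_B) = 3.5/5 = 0.7000.
So K ~ Binomial(3, 3.5/5): P(K = 3) = C(3,3) · (3.5/5)^3 · (1.5/5)^0 ≈ 0.3430.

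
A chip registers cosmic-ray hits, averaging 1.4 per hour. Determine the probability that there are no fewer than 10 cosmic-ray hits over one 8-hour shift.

Over the interval, μ = 1.4 × 8 = 11.2 (an 8-hour shift = 8 hours).
P(N ≥ 10) = 1 − P(N ≤ 9) = 1 − Σ_{j=0}^{9} e^(−μ) μ^j/j! ≈ 0.6808.

0.6808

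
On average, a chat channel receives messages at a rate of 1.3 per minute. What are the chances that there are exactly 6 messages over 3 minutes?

Over the interval, μ = 1.3 × 3 = 3.9 (3 minutes).
P(N = 6) = e^(−μ) μ^6/6! = e^(−3.9) · 3.9^6/720 ≈ 0.0989.

0.0989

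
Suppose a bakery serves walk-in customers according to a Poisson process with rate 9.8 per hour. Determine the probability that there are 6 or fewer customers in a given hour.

0.1433

With mean μ = 9.8 per hour,
P(N ≤ 6) = Σ_{j=0}^{6} e^(−μ) μ^j/j! ≈ 0.1433.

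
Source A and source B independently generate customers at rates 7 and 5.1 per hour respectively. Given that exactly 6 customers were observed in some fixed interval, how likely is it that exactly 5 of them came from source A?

0.1639

Given the total, each event is independently from source A with probability p = λ_A/(λ_A+λ_B) = 7/12.1 ≈ 0.5785.
So K ~ Binomial(6, 7/12.1): P(K = 5) = C(6,5) · (7/12.1)^5 · (5.1/12.1)^1 ≈ 0.1639.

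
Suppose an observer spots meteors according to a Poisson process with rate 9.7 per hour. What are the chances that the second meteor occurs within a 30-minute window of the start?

Over the interval, μ = 9.7 × 0.5 = 4.85 (a 30-minute window = 0.5 hours).
The second arrival falls in the interval iff at least 2 events occur there: P(S_2 ≤ t) = P(N ≥ 2) = 1 − P(N ≤ 1) ≈ 0.9542.

0.9542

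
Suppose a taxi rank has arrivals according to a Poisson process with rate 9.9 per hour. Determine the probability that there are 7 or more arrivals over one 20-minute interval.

Over the interval, μ = 9.9 × 1/3 = 3.3 (a 20-minute interval = 1/3 hours).
P(N ≥ 7) = 1 − P(N ≤ 6) = 1 − Σ_{j=0}^{6} e^(−μ) μ^j/j! ≈ 0.0510.

0.0510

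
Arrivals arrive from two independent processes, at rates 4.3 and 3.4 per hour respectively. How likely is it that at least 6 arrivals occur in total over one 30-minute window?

Independent Poisson processes superpose: combined rate λ = 4.3 + 3.4 = 7.7 per hour.
Over the interval, μ = 7.7 × 0.5 = 3.85 (a 30-minute window = 0.5 hours).
P(N ≥ 6) = 1 − P(N ≤ 5) ≈ 0.1919.

0.1919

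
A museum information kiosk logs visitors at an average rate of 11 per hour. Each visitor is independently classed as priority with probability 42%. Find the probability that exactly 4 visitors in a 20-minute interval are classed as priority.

0.0502

Thinning: the visitors that are classed as priority themselves form a Poisson process with rate 0.42 × 11 = 4.62 per hour.
Over the interval, μ = 4.62 × 1/3 = 1.54 (a 20-minute interval = 1/3 hours).
P(N = 4) = e^(−1.54) · 1.54^4/4! ≈ 0.0502.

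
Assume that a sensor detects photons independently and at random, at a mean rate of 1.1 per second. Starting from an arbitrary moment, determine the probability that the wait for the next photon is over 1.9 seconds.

0.1237

The wait for the next event is exponential with rate λ = 1.1 per second.
P(T > 1.9) = e^(−λt) = e^(−1.1 × 1.9) = e^(−2.09) ≈ 0.1237.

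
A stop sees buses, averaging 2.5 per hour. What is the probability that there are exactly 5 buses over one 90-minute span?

0.1453

Over the interval, μ = 2.5 × 1.5 = 3.75 (a 90-minute span = 1.5 hours).
P(N = 5) = e^(−μ) μ^5/5! = e^(−3.75) · 3.75^5/120 ≈ 0.1453.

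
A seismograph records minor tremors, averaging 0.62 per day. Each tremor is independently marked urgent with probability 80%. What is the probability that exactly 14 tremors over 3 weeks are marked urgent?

Thinning: the tremors that are marked urgent themselves form a Poisson process with rate 0.8 × 0.62 = 0.496 per day.
Over the interval, μ = 0.496 × 21 = 10.416 (3 weeks = 21 days).
P(N = 14) = e^(−10.416) · 10.416^14/14! ≈ 0.0608.

0.0608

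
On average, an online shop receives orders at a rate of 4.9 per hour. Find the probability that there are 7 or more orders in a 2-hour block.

0.8567

Over the interval, μ = 4.9 × 2 = 9.8 (a 2-hour block = 2 hours).
P(N ≥ 7) = 1 − P(N ≤ 6) = 1 − Σ_{j=0}^{6} e^(−μ) μ^j/j! ≈ 0.8567.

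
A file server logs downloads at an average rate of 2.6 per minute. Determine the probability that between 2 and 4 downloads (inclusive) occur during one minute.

With mean μ = 2.6 per minute,
P(2 ≤ N ≤ 4) = Σ_{j=2}^{4} e^(−2.6) · 2.6^j/j! ≈ 0.6100.

0.6100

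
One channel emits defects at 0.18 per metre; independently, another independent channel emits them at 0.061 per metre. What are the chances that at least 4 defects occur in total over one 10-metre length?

Independent Poisson processes superpose: combined rate λ = 0.18 + 0.061 = 0.241 per metre.
Over the interval, μ = 0.241 × 10 = 2.41 (a 10-metre length = 10 metres).
P(N ≥ 4) = 1 − P(N ≤ 3) ≈ 0.2234.

0.2234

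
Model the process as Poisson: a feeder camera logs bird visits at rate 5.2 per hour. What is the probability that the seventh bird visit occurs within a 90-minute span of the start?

Over the interval, μ = 5.2 × 1.5 = 7.8 (a 90-minute span = 1.5 hours).
The seventh arrival falls in the interval iff at least 7 events occur there: P(S_7 ≤ t) = P(N ≥ 7) = 1 − P(N ≤ 6) ≈ 0.6616.

0.6616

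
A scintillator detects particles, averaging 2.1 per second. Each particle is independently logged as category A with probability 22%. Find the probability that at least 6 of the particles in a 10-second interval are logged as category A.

0.3177

Thinning: the particles that are logged as category A themselves form a Poisson process with rate 0.22 × 2.1 = 0.462 per second.
Over the interval, μ = 0.462 × 10 = 4.62 (a 10-second interval = 10 seconds).
P(N ≥ 6) = 1 − P(N ≤ 5) ≈ 0.3177.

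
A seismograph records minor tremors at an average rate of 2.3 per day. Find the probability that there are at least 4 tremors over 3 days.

0.9129

Over the interval, μ = 2.3 × 3 = 6.9 (3 days).
P(N ≥ 4) = 1 − P(N ≤ 3) = 1 − Σ_{j=0}^{3} e^(−μ) μ^j/j! ≈ 0.9129.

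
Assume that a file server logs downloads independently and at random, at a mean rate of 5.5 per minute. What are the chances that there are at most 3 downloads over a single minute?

With mean μ = 5.5 per minute,
P(N ≤ 3) = Σ_{j=0}^{3} e^(−μ) μ^j/j! ≈ 0.2017.

0.2017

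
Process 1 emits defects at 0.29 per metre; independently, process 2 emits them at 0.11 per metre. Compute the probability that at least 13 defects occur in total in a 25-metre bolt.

0.2084

Independent Poisson processes superpose: combined rate λ = 0.29 + 0.11 = 0.4 per metre.
Over the interval, μ = 0.4 × 25 = 10 (a 25-metre bolt = 25 metres).
P(N ≥ 13) = 1 − P(N ≤ 12) ≈ 0.2084.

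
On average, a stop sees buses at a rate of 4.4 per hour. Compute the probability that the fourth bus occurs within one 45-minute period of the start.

0.4197

Over the interval, μ = 4.4 × 0.75 = 3.3 (a 45-minute period = 0.75 hours).
The fourth arrival falls in the interval iff at least 4 events occur there: P(S_4 ≤ t) = P(N ≥ 4) = 1 − P(N ≤ 3) ≈ 0.4197.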